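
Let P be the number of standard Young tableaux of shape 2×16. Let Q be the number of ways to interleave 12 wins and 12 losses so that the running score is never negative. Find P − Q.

Standard Young tableaux of shape 2×n are counted by C_n; here n = 16. So P = C_16 = 35357670.
Reading a vote for the leader as '(' and for the other as ')' turns such a sequence into a balanced string of 12 pairs, so the count is C_12. So Q = C_12 = 208012.
P − Q = 35357670 − 208012 = 35149658.

35149658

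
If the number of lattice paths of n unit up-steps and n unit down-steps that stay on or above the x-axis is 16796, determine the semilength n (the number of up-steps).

10

Dyck paths of semilength n are counted by C_n. The Catalan number equal to 16796 is C_10.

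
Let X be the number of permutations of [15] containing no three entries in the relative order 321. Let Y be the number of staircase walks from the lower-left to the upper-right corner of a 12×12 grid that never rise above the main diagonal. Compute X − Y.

9486833

For any fixed pattern of length 3, the pattern-avoiding permutations of [15] number C_15. So X = C_15 = 9694845.
Monotone paths in an n×n grid that stay weakly below the diagonal are counted by C_n; here n = 12. So Y = C_12 = 208012.
X − Y = 9694845 − 208012 = 9486833.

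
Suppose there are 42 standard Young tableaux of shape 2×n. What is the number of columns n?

Standard Young tableaux of shape 2×n are counted by C_n. Since C_5 = 42, the index is 5.

5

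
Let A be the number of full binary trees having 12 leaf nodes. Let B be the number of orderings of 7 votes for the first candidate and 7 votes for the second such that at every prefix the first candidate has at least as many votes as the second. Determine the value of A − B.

A full binary tree with L leaves has L−1 internal nodes and is counted by C_{L−1}; L = 12 gives C_11. So A = C_11 = 58786.
Reading a vote for the leader as '(' and for the other as ')' turns such a sequence into a balanced string of 7 pairs, so the count is C_7. So B = C_7 = 429.
A − B = 58786 − 429 = 58357.

58357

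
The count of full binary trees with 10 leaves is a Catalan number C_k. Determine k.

9

Full binary trees with 10 leaves have 10−1 = 9 internal nodes, so there are C_9 of them.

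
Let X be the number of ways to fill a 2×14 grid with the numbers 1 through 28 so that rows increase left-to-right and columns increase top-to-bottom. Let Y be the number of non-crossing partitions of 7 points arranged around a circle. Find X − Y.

By the hook-length formula (or a Dyck-path bijection), SYT of shape 2×14 number C_14. So X = C_14 = 2674440.
Non-crossing partitions of an n-element set are counted by C_n; here n = 7. So Y = C_7 = 429.
X − Y = 2674440 − 429 = 2674011.

2674011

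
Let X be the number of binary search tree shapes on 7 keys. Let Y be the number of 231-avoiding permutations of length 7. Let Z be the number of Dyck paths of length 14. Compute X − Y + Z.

429

Binary trees (left/right distinguished) on n nodes are counted by C_n; here n = 7. So X = C_7 = 429.
For any fixed pattern of length 3, the pattern-avoiding permutations of [7] number C_7. So Y = C_7 = 429.
A Dyck path with 7 up-steps and 7 down-steps has semilength 7, so there are C_7 of them. So Z = C_7 = 429.
X − Y + Z = 429 − 429 + 429 = 429.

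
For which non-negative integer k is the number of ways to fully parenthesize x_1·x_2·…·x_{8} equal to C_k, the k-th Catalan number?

7

Parenthesizations of m factors correspond to full binary trees with m leaves, counted by C_{m−1}; m = 8 gives C_7.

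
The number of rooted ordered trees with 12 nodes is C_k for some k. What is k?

A rooted plane tree on 12 nodes has 11 edges, and such trees are counted by C_11.

11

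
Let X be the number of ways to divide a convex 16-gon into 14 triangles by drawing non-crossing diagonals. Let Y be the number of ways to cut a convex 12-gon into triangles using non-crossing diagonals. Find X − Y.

2657644

Triangulations of a convex m-gon are counted by C_{m−2}; with m = 16 this is C_14. So X = C_14 = 2674440.
Triangulations of a convex m-gon are counted by C_{m−2}; with m = 12 this is C_10. So Y = C_10 = 16796.
X − Y = 2674440 − 16796 = 2657644.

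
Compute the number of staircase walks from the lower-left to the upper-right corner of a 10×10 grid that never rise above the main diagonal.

Monotone paths in an n×n grid that stay weakly below the diagonal are counted by C_n; here n = 10.
C_10 = C_9 · 2(2·9+1)/(9+2) = 4862 · 38/11 = 16796.

16796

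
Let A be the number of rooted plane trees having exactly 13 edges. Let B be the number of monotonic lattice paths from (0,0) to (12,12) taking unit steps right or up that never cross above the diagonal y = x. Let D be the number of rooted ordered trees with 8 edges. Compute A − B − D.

533458

A rooted plane tree with 13 edges has 14 nodes, and the count is C_13. So A = C_13 = 742900.
Monotone paths in an n×n grid that stay weakly below the diagonal are counted by C_n; here n = 12. So B = C_12 = 208012.
A rooted plane tree with 8 edges has 9 nodes, and the count is C_8. So D = C_8 = 1430.
A − B − D = 742900 − 208012 − 1430 = 533458.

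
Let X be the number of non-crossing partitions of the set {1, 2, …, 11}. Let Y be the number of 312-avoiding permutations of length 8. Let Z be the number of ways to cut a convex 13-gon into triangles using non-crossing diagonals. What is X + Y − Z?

The non-crossing partitions of [11] form a lattice of size C_11. So X = C_11 = 58786.
Permutations of [n] avoiding any single length-3 pattern are counted by C_n; here n = 8. So Y = C_8 = 1430.
The number of triangulations of a 13-gon is the Catalan number C_11 (index = sides − 2). So Z = C_11 = 58786.
X + Y − Z = 58786 + 1430 − 58786 = 1430.

1430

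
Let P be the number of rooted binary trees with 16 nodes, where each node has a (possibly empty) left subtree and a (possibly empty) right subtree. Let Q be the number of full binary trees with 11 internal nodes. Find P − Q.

35298884

There are C_n binary search tree shapes on n keys; with n = 16 that is C_16. So P = C_16 = 35357670.
Full binary trees with n internal nodes are counted by C_n; here n = 11. So Q = C_11 = 58786.
P − Q = 35357670 − 58786 = 35298884.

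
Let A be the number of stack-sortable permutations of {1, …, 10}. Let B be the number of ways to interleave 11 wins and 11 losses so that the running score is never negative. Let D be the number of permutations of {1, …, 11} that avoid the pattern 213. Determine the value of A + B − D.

By Knuth's characterisation, the stack-sortable permutations of length 10 are the 231-avoiders, numbering C_10. So A = C_10 = 16796.
Reading a vote for the leader as '(' and for the other as ')' turns such a sequence into a balanced string of 11 pairs, so the count is C_11. So B = C_11 = 58786.
For any fixed pattern of length 3, the pattern-avoiding permutations of [11] number C_11. So D = C_11 = 58786.
A + B − D = 16796 + 58786 − 58786 = 16796.

16796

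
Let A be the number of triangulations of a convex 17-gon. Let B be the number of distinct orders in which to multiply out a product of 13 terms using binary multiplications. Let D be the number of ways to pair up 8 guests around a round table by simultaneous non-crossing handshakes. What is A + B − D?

9902843

A convex 17-gon is triangulated into 15 triangles, and the number of such triangulations is the Catalan number C_{17−2} = C_15. So A = C_15 = 9694845.
Bracketing 13 factors into binary products is counted by C_{13−1} = C_12. So B = C_12 = 208012.
Non-crossing handshake pairings of 2n people are counted by C_n; 8 people gives n = 4. So D = C_4 = 14.
A + B − D = 9694845 + 208012 − 14 = 9902843.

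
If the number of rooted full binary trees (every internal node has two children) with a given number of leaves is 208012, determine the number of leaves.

13

Full binary trees with L leaves are counted by C_{L−1}. The Catalan number equal to 208012 is C_12.
So the index is 12, and the number of leaves is 12 + 1 = 13.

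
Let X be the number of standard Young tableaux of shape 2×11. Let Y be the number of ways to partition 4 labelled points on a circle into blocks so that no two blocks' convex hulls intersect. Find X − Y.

By the hook-length formula (or a Dyck-path bijection), SYT of shape 2×11 number C_11. So X = C_11 = 58786.
Non-crossing partitions of an n-element set are counted by C_n; here n = 4. So Y = C_4 = 14.
X − Y = 58786 − 14 = 58772.

58772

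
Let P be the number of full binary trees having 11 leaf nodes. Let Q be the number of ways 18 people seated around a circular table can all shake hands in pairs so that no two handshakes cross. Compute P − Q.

11934

A full binary tree with L leaves has L−1 internal nodes and is counted by C_{L−1}; L = 11 gives C_10. So P = C_10 = 16796.
With 18 = 2·9 people, non-crossing handshake pairings are non-crossing perfect matchings on a circle, counted by C_9. So Q = C_9 = 4862.
P − Q = 16796 − 4862 = 11934.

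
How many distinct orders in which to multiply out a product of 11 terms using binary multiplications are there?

Ways to associate a product of 11 factors correspond to binary trees on 11 leaves, so the count is C_10.
C_10 = C(20,10)/11 = 184756/11 = 16796.

16796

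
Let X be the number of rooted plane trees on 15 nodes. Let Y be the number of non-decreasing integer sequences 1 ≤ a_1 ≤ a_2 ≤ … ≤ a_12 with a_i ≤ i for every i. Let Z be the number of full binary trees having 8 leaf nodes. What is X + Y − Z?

2882023

A rooted plane tree on 15 nodes has 14 edges, and such trees are counted by C_14. So X = C_14 = 2674440.
Such sub-staircase sequences of length n are counted by C_n; here n = 12. So Y = C_12 = 208012.
A full binary tree with L leaves has L−1 internal nodes and is counted by C_{L−1}; L = 8 gives C_7. So Z = C_7 = 429.
X + Y − Z = 2674440 + 208012 − 429 = 2882023.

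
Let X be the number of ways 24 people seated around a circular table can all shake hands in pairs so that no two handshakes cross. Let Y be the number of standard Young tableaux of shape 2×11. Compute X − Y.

With 24 = 2·12 people, non-crossing handshake pairings are non-crossing perfect matchings on a circle, counted by C_12. So X = C_12 = 208012.
By the hook-length formula (or a Dyck-path bijection), SYT of shape 2×11 number C_11. So Y = C_11 = 58786.
X − Y = 208012 − 58786 = 149226.

149226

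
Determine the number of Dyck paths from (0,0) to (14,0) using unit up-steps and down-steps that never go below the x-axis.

429

Dyck paths of semilength n (length 2n) are counted by C_n; here n = 7.
C_7 = 429.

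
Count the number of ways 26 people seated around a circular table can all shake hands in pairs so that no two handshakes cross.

742900

Non-crossing handshake pairings of 2n people are counted by C_n; 26 people gives n = 13.
C_13 = 742900.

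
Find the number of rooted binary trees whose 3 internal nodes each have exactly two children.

The number of full binary trees on 3 internal nodes is the Catalan number C_3.
C_3 = C(6,3)/4 = 20/4 = 5.

5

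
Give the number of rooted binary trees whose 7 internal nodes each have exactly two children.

Full binary trees with n internal nodes are counted by C_n; here n = 7.
C_7 = C(14,7)/8 = 3432/8 = 429.

429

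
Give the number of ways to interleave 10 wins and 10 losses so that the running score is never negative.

Ballot sequences with n votes each where one side never trails are Dyck words, counted by C_n; here n = 10.
C_10 = C(20,10)/11 = 184756/11 = 16796.

16796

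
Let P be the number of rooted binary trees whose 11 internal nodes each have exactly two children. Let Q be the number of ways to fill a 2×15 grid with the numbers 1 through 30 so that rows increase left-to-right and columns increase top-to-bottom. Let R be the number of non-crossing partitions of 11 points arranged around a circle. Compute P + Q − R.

9694845

The number of full binary trees on 11 internal nodes is the Catalan number C_11. So P = C_11 = 58786.
By the hook-length formula (or a Dyck-path bijection), SYT of shape 2×15 number C_15. So Q = C_15 = 9694845.
Non-crossing partitions of an n-element set are counted by C_n; here n = 11. So R = C_11 = 58786.
P + Q − R = 58786 + 9694845 − 58786 = 9694845.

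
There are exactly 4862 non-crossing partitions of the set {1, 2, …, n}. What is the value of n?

Non-crossing partitions of [n] are counted by C_n; 4862 = C_9.

9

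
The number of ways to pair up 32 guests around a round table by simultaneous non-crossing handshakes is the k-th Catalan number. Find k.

16

Non-crossing handshake pairings of 2n people are counted by C_n; 32 people gives n = 16.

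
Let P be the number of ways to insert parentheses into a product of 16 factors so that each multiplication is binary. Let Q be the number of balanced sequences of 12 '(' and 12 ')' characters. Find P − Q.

9486833

Ways to associate a product of 16 factors correspond to binary trees on 16 leaves, so the count is C_15. So P = C_15 = 9694845.
With 12 pairs the number of balanced bracket strings is the Catalan number C_12. So Q = C_12 = 208012.
P − Q = 9694845 − 208012 = 9486833.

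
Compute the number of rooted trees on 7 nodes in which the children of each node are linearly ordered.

A rooted plane tree on 7 nodes has 6 edges, and such trees are counted by C_6.
C_6 = 132.

132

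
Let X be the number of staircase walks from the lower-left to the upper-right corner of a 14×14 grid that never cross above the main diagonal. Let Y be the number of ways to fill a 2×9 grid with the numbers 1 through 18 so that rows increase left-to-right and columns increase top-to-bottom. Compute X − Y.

2669578

Sub-diagonal monotone paths from (0,0) to (14,14) biject with Dyck paths of semilength 14, giving C_14. So X = C_14 = 2674440.
Standard Young tableaux of shape 2×n are counted by C_n; here n = 9. So Y = C_9 = 4862.
X − Y = 2674440 − 4862 = 2669578.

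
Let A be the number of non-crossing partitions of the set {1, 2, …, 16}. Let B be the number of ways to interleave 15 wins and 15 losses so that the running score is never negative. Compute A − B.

Non-crossing partitions of an n-element set are counted by C_n; here n = 16. So A = C_16 = 35357670.
Reading a vote for the leader as '(' and for the other as ')' turns such a sequence into a balanced string of 15 pairs, so the count is C_15. So B = C_15 = 9694845.
A − B = 35357670 − 9694845 = 25662825.

25662825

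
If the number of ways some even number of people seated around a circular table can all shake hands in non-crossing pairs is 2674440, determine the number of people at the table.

28

Non-crossing handshake pairings of 2n people are counted by C_n. The Catalan number equal to 2674440 is C_14.
So n = 14, and there are 2n = 28 people.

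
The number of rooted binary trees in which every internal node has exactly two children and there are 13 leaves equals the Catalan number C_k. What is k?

A full binary tree with L leaves has L−1 internal nodes and is counted by C_{L−1}; L = 13 gives C_12.

12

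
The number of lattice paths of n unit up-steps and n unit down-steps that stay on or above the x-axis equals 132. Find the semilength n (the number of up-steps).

Dyck paths of semilength n are counted by C_n; 132 = C_6.

6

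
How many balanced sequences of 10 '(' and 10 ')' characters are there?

16796

With 10 pairs the number of balanced bracket strings is the Catalan number C_10.
C_10 = C_9 · 2(2·9+1)/(9+2) = 4862 · 38/11 = 16796.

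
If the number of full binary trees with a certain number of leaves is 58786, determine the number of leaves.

12

Full binary trees with L leaves are counted by C_{L−1}. Since C_11 = 58786, the index is 11.
So the index is 11, and the number of leaves is 11 + 1 = 12.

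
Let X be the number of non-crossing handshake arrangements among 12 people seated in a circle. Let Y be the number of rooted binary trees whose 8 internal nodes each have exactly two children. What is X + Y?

With 12 = 2·6 people, non-crossing handshake pairings are non-crossing perfect matchings on a circle, counted by C_6. So X = C_6 = 132.
Full binary trees with n internal nodes are counted by C_n; here n = 8. So Y = C_8 = 1430.
X + Y = 132 + 1430 = 1562.

1562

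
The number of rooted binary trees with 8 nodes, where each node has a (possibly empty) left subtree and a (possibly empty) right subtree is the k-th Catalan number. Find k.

Binary trees (left/right distinguished) on n nodes are counted by C_n; here n = 8.

8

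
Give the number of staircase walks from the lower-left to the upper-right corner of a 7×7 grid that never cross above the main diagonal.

429

Sub-diagonal monotone paths from (0,0) to (7,7) biject with Dyck paths of semilength 7, giving C_7.
C_7 = C(14,7)/8 = 3432/8 = 429.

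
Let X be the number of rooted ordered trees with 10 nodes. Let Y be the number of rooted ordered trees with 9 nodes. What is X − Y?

3432

A rooted plane tree on 10 nodes has 9 edges, and such trees are counted by C_9. So X = C_9 = 4862.
A rooted plane tree on 9 nodes has 8 edges, and such trees are counted by C_8. So Y = C_8 = 1430.
X − Y = 4862 − 1430 = 3432.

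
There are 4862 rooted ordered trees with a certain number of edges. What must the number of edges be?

Rooted ordered trees with n edges are counted by C_n; 4862 = C_9.

9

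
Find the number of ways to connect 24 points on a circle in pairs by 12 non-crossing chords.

208012

Non-crossing perfect matchings of 2n points on a circle are counted by C_n; with 24 points, n = 12.
C_12 = C(24,12)/13 = 2704156/13 = 208012.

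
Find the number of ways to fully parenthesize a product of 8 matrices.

Parenthesizations of m factors correspond to full binary trees with m leaves, counted by C_{m−1}; m = 8 gives C_7.
C_7 = 429.

429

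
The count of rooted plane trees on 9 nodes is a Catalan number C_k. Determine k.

8

A rooted plane tree on 9 nodes has 8 edges, and such trees are counted by C_8.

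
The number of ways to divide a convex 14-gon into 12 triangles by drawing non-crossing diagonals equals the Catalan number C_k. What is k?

Triangulations of a convex m-gon are counted by C_{m−2}; with m = 14 this is C_12.

12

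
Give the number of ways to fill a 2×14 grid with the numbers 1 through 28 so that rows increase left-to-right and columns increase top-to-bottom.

Standard Young tableaux of shape 2×n are counted by C_n; here n = 14.
C_14 = C_13 · 2(2·13+1)/(13+2) = 742900 · 54/15 = 2674440.

2674440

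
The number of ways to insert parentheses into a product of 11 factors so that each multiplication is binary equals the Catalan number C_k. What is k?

10

Parenthesizations of m factors correspond to full binary trees with m leaves, counted by C_{m−1}; m = 11 gives C_10.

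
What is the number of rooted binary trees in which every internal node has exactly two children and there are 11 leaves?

16796

A full binary tree with L leaves has L−1 internal nodes and is counted by C_{L−1}; L = 11 gives C_10.
C_10 = C_9 · 2(2·9+1)/(9+2) = 4862 · 38/11 = 16796.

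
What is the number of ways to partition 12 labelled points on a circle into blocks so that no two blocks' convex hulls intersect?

The non-crossing partitions of [12] form a lattice of size C_12.
C_12 = C(24,12)/13 = 2704156/13 = 208012.

208012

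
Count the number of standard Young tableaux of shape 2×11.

Standard Young tableaux of shape 2×n are counted by C_n; here n = 11.
C_11 = C(22,11)/12 = 705432/12 = 58786.

58786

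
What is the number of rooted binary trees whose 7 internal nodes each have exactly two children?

The number of full binary trees on 7 internal nodes is the Catalan number C_7.
C_7 = C(14,7)/8 = 3432/8 = 429.

429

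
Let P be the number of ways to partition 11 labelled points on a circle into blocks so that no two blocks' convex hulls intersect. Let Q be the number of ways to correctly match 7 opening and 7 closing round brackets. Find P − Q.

58357

Non-crossing partitions of an n-element set are counted by C_n; here n = 11. So P = C_11 = 58786.
With 7 pairs the number of balanced bracket strings is the Catalan number C_7. So Q = C_7 = 429.
P − Q = 58786 − 429 = 58357.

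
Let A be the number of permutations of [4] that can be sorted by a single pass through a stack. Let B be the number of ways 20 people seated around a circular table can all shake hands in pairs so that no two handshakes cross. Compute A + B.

By Knuth's characterisation, the stack-sortable permutations of length 4 are the 231-avoiders, numbering C_4. So A = C_4 = 14.
Non-crossing handshake pairings of 2n people are counted by C_n; 20 people gives n = 10. So B = C_10 = 16796.
A + B = 14 + 16796 = 16810.

16810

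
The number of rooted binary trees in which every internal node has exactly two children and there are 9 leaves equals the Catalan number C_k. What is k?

A full binary tree with L leaves has L−1 internal nodes and is counted by C_{L−1}; L = 9 gives C_8.

8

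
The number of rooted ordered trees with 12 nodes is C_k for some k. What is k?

11

A rooted plane tree on 12 nodes has 11 edges, and such trees are counted by C_11.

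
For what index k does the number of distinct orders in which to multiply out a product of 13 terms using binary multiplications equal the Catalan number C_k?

12

Ways to associate a product of 13 factors correspond to binary trees on 13 leaves, so the count is C_12.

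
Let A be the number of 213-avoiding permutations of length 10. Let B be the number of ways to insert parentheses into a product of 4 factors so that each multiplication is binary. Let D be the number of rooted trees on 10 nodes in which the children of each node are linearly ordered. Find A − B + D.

For any fixed pattern of length 3, the pattern-avoiding permutations of [10] number C_10. So A = C_10 = 16796.
Ways to associate a product of 4 factors correspond to binary trees on 4 leaves, so the count is C_3. So B = C_3 = 5.
Rooted ordered (plane) trees on m nodes have m−1 edges and are counted by C_{m−1}; m = 10 gives C_9. So D = C_9 = 4862.
A − B + D = 16796 − 5 + 4862 = 21653.

21653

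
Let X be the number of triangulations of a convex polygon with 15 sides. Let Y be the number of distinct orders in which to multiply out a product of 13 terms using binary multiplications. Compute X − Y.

Triangulations of a convex m-gon are counted by C_{m−2}; with m = 15 this is C_13. So X = C_13 = 742900.
Ways to associate a product of 13 factors correspond to binary trees on 13 leaves, so the count is C_12. So Y = C_12 = 208012.
X − Y = 742900 − 208012 = 534888.

534888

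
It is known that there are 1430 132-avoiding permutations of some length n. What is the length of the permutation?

8

Permutations of [n] avoiding a fixed length-3 pattern are counted by C_n; 1430 = C_8.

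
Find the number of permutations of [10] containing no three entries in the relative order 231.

16796

Permutations of [n] avoiding any single length-3 pattern are counted by C_n; here n = 10.
C_10 = C_9 · 2(2·9+1)/(9+2) = 4862 · 38/11 = 16796.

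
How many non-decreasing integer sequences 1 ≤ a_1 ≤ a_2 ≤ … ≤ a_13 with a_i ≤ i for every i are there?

Such sub-staircase sequences of length n are counted by C_n; here n = 13.
C_13 = C(26,13)/14 = 10400600/14 = 742900.

742900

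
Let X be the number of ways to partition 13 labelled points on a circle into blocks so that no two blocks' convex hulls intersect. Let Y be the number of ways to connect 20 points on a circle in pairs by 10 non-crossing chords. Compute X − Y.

Non-crossing partitions of an n-element set are counted by C_n; here n = 13. So X = C_13 = 742900.
Pairing 20 circle points by 10 non-crossing chords gives C_10 matchings. So Y = C_10 = 16796.
X − Y = 742900 − 16796 = 726104.

726104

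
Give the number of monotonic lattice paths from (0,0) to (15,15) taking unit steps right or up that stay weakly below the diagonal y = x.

Sub-diagonal monotone paths from (0,0) to (15,15) biject with Dyck paths of semilength 15, giving C_15.
C_15 = C(30,15)/16 = 155117520/16 = 9694845.

9694845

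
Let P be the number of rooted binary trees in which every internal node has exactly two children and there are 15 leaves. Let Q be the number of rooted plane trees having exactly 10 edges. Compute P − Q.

2657644

A full binary tree with L leaves has L−1 internal nodes and is counted by C_{L−1}; L = 15 gives C_14. So P = C_14 = 2674440.
Rooted ordered trees with n edges are counted by C_n; here n = 10. So Q = C_10 = 16796.
P − Q = 2674440 − 16796 = 2657644.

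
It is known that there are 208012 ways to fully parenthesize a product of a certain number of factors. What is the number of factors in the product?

Parenthesizations of m factors are counted by C_{m−1}, and C_12 = 208012.
So the index is 12, and the number of factors is 12 + 1 = 13.

13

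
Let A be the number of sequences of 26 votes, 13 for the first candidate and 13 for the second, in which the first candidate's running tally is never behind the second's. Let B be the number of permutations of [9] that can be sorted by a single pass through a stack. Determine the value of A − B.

738038

Ballot sequences with n votes each where one side never trails are Dyck words, counted by C_n; here n = 13. So A = C_13 = 742900.
By Knuth's characterisation, the stack-sortable permutations of length 9 are the 231-avoiders, numbering C_9. So B = C_9 = 4862.
A − B = 742900 − 4862 = 738038.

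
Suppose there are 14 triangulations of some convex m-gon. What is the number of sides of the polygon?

6

Triangulations of a convex m-gon are counted by C_{m−2}. The Catalan number equal to 14 is C_4.
So m − 2 = 4, giving m = 6 sides.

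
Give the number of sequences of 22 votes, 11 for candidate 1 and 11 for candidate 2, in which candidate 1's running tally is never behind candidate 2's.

58786

Ballot sequences with n votes each where one side never trails are Dyck words, counted by C_n; here n = 11.
C_11 = C(22,11)/12 = 705432/12 = 58786.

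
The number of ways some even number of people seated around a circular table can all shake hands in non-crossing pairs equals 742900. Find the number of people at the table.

26

Non-crossing handshake pairings of 2n people are counted by C_n. The Catalan number equal to 742900 is C_13.
So n = 13, and there are 2n = 26 people.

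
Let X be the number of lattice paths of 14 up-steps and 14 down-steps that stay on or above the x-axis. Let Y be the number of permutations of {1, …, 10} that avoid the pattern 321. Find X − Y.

2657644

A Dyck path with 14 up-steps and 14 down-steps has semilength 14, so there are C_14 of them. So X = C_14 = 2674440.
Permutations of [n] avoiding any single length-3 pattern are counted by C_n; here n = 10. So Y = C_10 = 16796.
X − Y = 2674440 − 16796 = 2657644.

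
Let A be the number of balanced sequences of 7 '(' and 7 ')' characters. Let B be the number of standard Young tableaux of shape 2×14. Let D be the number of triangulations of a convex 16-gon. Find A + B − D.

429

With 7 pairs the number of balanced bracket strings is the Catalan number C_7. So A = C_7 = 429.
Standard Young tableaux of shape 2×n are counted by C_n; here n = 14. So B = C_14 = 2674440.
The number of triangulations of a 16-gon is the Catalan number C_14 (index = sides − 2). So D = C_14 = 2674440.
A + B − D = 429 + 2674440 − 2674440 = 429.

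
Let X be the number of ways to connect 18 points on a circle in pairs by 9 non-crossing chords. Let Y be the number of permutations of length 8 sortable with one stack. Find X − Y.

Pairing 18 circle points by 9 non-crossing chords gives C_9 matchings. So X = C_9 = 4862.
By Knuth's characterisation, the stack-sortable permutations of length 8 are the 231-avoiders, numbering C_8. So Y = C_8 = 1430.
X − Y = 4862 − 1430 = 3432.

3432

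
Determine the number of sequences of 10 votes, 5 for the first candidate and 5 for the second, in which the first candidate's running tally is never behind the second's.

Reading a vote for the leader as '(' and for the other as ')' turns such a sequence into a balanced string of 5 pairs, so the count is C_5.
C_5 = C(10,5)/6 = 252/6 = 42.

42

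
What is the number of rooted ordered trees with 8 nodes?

A rooted plane tree on 8 nodes has 7 edges, and such trees are counted by C_7.
C_7 = 429.

429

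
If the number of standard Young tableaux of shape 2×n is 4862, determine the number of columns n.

Standard Young tableaux of shape 2×n are counted by C_n; 4862 = C_9.

9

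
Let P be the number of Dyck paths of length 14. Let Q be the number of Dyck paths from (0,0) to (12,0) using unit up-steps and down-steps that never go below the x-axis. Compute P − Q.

Paths of 7 up- and 7 down-steps that never dip below the axis are Dyck paths; their count is C_7. So P = C_7 = 429.
Paths of 6 up- and 6 down-steps that never dip below the axis are Dyck paths; their count is C_6. So Q = C_6 = 132.
P − Q = 429 − 132 = 297.

297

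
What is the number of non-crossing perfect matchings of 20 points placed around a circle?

Non-crossing perfect matchings of 2n points on a circle are counted by C_n; with 20 points, n = 10.
C_10 = C(20,10)/11 = 184756/11 = 16796.

16796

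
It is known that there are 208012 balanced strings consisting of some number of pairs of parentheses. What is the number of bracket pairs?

Balanced strings of n bracket-pairs are counted by C_n. The Catalan number equal to 208012 is C_12.

12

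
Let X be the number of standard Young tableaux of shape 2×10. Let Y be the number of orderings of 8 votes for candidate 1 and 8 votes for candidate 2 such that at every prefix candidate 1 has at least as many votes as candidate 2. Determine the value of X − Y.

Standard Young tableaux of shape 2×n are counted by C_n; here n = 10. So X = C_10 = 16796.
Reading a vote for the leader as '(' and for the other as ')' turns such a sequence into a balanced string of 8 pairs, so the count is C_8. So Y = C_8 = 1430.
X − Y = 16796 − 1430 = 15366.

15366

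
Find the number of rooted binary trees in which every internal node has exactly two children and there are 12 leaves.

A full binary tree with L leaves has L−1 internal nodes and is counted by C_{L−1}; L = 12 gives C_11.
C_11 = 58786.

58786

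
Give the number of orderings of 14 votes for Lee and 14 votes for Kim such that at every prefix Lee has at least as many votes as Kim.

Reading a vote for the leader as '(' and for the other as ')' turns such a sequence into a balanced string of 14 pairs, so the count is C_14.
C_14 = C_13 · 2(2·13+1)/(13+2) = 742900 · 54/15 = 2674440.

2674440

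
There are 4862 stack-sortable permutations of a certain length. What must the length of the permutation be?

9

Stack-sortable permutations of [n] are counted by C_n; 4862 = C_9.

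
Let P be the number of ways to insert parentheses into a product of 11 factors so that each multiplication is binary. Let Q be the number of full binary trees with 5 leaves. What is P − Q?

16782

Parenthesizations of m factors correspond to full binary trees with m leaves, counted by C_{m−1}; m = 11 gives C_10. So P = C_10 = 16796.
Full binary trees with 5 leaves have 5−1 = 4 internal nodes, so there are C_4 of them. So Q = C_4 = 14.
P − Q = 16796 − 14 = 16782.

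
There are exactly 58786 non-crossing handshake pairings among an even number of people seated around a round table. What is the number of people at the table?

Non-crossing handshake pairings of 2n people are counted by C_n; 58786 = C_11.
So n = 11, and there are 2n = 22 people.

22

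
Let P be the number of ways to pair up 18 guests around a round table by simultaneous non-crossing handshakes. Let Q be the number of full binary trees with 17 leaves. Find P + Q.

Non-crossing handshake pairings of 2n people are counted by C_n; 18 people gives n = 9. So P = C_9 = 4862.
A full binary tree with L leaves has L−1 internal nodes and is counted by C_{L−1}; L = 17 gives C_16. So Q = C_16 = 35357670.
P + Q = 4862 + 35357670 = 35362532.

35362532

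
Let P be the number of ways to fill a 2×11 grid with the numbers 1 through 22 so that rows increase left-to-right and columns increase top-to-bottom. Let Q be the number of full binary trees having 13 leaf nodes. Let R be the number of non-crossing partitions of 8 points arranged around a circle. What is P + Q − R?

Standard Young tableaux of shape 2×n are counted by C_n; here n = 11. So P = C_11 = 58786.
Full binary trees with 13 leaves have 13−1 = 12 internal nodes, so there are C_12 of them. So Q = C_12 = 208012.
The non-crossing partitions of [8] form a lattice of size C_8. So R = C_8 = 1430.
P + Q − R = 58786 + 208012 − 1430 = 265368.

265368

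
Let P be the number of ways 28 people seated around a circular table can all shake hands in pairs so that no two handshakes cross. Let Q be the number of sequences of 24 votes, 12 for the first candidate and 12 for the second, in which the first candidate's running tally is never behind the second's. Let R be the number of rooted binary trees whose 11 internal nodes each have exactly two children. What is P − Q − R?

2407642

With 28 = 2·14 people, non-crossing handshake pairings are non-crossing perfect matchings on a circle, counted by C_14. So P = C_14 = 2674440.
Reading a vote for the leader as '(' and for the other as ')' turns such a sequence into a balanced string of 12 pairs, so the count is C_12. So Q = C_12 = 208012.
Full binary trees with n internal nodes are counted by C_n; here n = 11. So R = C_11 = 58786.
P − Q − R = 2674440 − 208012 − 58786 = 2407642.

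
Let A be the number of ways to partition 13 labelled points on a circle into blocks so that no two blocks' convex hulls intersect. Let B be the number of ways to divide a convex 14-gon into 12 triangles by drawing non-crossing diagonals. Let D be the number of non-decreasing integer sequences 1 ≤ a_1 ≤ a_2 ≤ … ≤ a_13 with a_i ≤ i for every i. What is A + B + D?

1693812

The non-crossing partitions of [13] form a lattice of size C_13. So A = C_13 = 742900.
Triangulations of a convex m-gon are counted by C_{m−2}; with m = 14 this is C_12. So B = C_12 = 208012.
Such sub-staircase sequences of length n are counted by C_n; here n = 13. So D = C_13 = 742900.
A + B + D = 742900 + 208012 + 742900 = 1693812.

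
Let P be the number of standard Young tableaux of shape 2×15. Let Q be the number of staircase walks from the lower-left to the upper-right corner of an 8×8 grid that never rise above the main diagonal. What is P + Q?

9696275

By the hook-length formula (or a Dyck-path bijection), SYT of shape 2×15 number C_15. So P = C_15 = 9694845.
Sub-diagonal monotone paths from (0,0) to (8,8) biject with Dyck paths of semilength 8, giving C_8. So Q = C_8 = 1430.
P + Q = 9694845 + 1430 = 9696275.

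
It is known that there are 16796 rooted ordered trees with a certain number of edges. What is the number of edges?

Rooted ordered trees with n edges are counted by C_n; 16796 = C_10.

10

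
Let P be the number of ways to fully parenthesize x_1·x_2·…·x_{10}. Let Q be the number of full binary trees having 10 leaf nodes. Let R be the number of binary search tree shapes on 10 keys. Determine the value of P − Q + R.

16796

Bracketing 10 factors into binary products is counted by C_{10−1} = C_9. So P = C_9 = 4862.
Full binary trees with 10 leaves have 10−1 = 9 internal nodes, so there are C_9 of them. So Q = C_9 = 4862.
There are C_n binary search tree shapes on n keys; with n = 10 that is C_10. So R = C_10 = 16796.
P − Q + R = 4862 − 4862 + 16796 = 16796.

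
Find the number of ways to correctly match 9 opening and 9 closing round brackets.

4862

Balanced strings of n pairs of brackets are counted by C_n; here n = 9.
C_9 = C_8 · 2(2·8+1)/(8+2) = 1430 · 34/10 = 4862.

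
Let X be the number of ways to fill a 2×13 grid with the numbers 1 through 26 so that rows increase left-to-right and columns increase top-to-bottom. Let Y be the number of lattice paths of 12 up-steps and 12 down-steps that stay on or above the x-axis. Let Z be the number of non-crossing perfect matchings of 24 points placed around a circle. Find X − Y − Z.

326876

Standard Young tableaux of shape 2×n are counted by C_n; here n = 13. So X = C_13 = 742900.
A Dyck path with 12 up-steps and 12 down-steps has semilength 12, so there are C_12 of them. So Y = C_12 = 208012.
Pairing 24 circle points by 12 non-crossing chords gives C_12 matchings. So Z = C_12 = 208012.
X − Y − Z = 742900 − 208012 − 208012 = 326876.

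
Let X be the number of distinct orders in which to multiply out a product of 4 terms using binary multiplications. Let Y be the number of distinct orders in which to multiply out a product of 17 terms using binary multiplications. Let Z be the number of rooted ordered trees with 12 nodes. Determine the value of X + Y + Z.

Bracketing 4 factors into binary products is counted by C_{4−1} = C_3. So X = C_3 = 5.
Bracketing 17 factors into binary products is counted by C_{17−1} = C_16. So Y = C_16 = 35357670.
A rooted plane tree on 12 nodes has 11 edges, and such trees are counted by C_11. So Z = C_11 = 58786.
X + Y + Z = 5 + 35357670 + 58786 = 35416461.

35416461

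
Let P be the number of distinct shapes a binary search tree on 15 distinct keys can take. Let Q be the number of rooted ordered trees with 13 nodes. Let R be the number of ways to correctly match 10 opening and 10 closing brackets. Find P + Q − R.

9886061

Binary trees (left/right distinguished) on n nodes are counted by C_n; here n = 15. So P = C_15 = 9694845.
Rooted ordered (plane) trees on m nodes have m−1 edges and are counted by C_{m−1}; m = 13 gives C_12. So Q = C_12 = 208012.
Balanced strings of n pairs of brackets are counted by C_n; here n = 10. So R = C_10 = 16796.
P + Q − R = 9694845 + 208012 − 16796 = 9886061.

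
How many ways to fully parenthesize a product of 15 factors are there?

2674440

Parenthesizations of m factors correspond to full binary trees with m leaves, counted by C_{m−1}; m = 15 gives C_14.
C_14 = C(28,14)/15 = 40116600/15 = 2674440.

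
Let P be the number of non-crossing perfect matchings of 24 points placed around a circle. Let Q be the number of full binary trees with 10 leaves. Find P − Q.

Pairing 24 circle points by 12 non-crossing chords gives C_12 matchings. So P = C_12 = 208012.
Full binary trees with 10 leaves have 10−1 = 9 internal nodes, so there are C_9 of them. So Q = C_9 = 4862.
P − Q = 208012 − 4862 = 203150.

203150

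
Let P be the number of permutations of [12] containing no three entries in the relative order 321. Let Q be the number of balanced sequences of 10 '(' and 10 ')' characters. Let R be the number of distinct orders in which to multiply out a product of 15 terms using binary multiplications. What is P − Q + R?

2865656

For any fixed pattern of length 3, the pattern-avoiding permutations of [12] number C_12. So P = C_12 = 208012.
Balanced strings of n pairs of brackets are counted by C_n; here n = 10. So Q = C_10 = 16796.
Bracketing 15 factors into binary products is counted by C_{15−1} = C_14. So R = C_14 = 2674440.
P − Q + R = 208012 − 16796 + 2674440 = 2865656.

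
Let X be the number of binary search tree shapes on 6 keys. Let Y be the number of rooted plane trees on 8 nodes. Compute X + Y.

561

There are C_n binary search tree shapes on n keys; with n = 6 that is C_6. So X = C_6 = 132.
A rooted plane tree on 8 nodes has 7 edges, and such trees are counted by C_7. So Y = C_7 = 429.
X + Y = 132 + 429 = 561.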